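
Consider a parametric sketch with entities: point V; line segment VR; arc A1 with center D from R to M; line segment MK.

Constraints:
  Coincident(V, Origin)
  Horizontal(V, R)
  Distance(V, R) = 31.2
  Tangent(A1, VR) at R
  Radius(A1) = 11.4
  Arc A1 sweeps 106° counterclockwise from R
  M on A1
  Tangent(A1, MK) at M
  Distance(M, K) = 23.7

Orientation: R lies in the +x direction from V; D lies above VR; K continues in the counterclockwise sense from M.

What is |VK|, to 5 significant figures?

51.597

V is at the origin; VR is horizontal with |VR| = 31.2 and R on the +x side, so R = (31.200, 0.0000). Since A1 is tangent to VR there, DR ⟂ VR, so D = R + (0, 11.4) = (31.200, 11.400). On A1, R sits at bearing -90° from D; a 106° counterclockwise sweep puts M at bearing 16°, so M = D + 11.4·(cos 16°, sin 16°) = (42.158, 14.542). Since A1 is tangent to MK there, DM ⟂ MK, so MK runs along (−sin 16°, cos 16°); with |MK| = 23.7, K = (35.626, 37.324). Then |VK| = |K − V| = 51.597.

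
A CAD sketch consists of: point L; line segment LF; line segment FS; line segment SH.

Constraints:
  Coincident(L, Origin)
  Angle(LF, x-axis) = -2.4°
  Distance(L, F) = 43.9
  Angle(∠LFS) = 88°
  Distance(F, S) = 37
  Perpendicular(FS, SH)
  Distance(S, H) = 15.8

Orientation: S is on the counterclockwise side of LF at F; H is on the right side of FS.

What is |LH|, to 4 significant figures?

69.42

L is at the origin; LF runs at -2.4° with length 43.9, so F = 43.9·(cos -2.4°, sin -2.4°) = (43.86, -1.838). ∠LFS = 88.0°, so FS runs at -2.4° + (180° − 88.0°) = 89.60° from the x-axis; with |FS| = 37.0, S = F + 37.0·(cos 89.60°, sin 89.60°) = (44.12, 35.16). FS ⟂ SH; with |SH| = 15.8 on the right of FS, H = S + 15.8·(1.000, -0.006981) = (59.92, 35.05). Then |LH| = |H − L| = 69.42.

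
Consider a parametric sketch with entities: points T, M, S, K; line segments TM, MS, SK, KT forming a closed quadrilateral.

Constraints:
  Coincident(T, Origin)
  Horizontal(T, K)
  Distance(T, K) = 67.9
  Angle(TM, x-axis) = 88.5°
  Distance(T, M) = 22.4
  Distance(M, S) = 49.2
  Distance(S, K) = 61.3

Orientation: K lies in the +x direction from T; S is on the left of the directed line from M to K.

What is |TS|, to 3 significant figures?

66.1

Checks: |MS| = 49.20 ✓; |SK| = 61.30 ✓.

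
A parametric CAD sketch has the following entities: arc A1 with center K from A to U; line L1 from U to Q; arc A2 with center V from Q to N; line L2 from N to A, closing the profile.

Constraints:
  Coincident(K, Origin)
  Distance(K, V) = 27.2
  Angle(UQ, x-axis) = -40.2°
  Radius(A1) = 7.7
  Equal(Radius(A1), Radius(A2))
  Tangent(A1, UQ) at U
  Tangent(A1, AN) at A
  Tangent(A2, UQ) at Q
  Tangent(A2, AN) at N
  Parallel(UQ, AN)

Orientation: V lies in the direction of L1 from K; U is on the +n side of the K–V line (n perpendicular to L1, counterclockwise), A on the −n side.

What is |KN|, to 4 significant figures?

28.27

Tangency of A1 to both parallel lines with radius 7.7 puts U and A at K ± 7.7·n: U = (4.970, 5.881), A = (-4.970, -5.881). Equal radii place Q and N the same way about V: Q = V + 7.7·n = (25.75, -11.68), N = V − 7.7·n = (15.81, -23.44). Then |KN| = |N − K| = 28.27.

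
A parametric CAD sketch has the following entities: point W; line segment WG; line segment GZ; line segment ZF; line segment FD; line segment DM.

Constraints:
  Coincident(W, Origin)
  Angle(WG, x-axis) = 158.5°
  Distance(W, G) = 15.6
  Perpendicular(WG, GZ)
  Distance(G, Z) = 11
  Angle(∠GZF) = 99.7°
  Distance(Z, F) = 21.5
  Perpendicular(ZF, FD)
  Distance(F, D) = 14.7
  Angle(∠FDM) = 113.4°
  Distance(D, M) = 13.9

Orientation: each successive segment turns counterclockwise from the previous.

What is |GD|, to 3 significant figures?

23.7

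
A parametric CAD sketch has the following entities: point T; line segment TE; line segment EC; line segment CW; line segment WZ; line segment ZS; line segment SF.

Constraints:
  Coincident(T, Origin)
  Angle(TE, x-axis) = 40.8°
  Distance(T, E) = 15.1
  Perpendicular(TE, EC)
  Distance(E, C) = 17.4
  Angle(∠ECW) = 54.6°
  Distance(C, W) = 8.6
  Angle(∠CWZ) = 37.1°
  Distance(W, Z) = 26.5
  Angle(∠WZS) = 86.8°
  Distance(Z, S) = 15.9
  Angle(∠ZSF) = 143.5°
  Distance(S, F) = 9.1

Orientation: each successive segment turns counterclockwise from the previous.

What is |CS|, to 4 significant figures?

21.58

T is at the origin; TE runs at 40.8° with length 15.1, so E = (11.43, 9.867). The perpendicularity gives EC at right angles to TE, so EC runs at 130.8°; with |EC| = 17.4, C = (0.06111, 23.04). ∠ECW = 54.6° gives CW at -103.8° from the x-axis; with |CW| = 8.6, W = (-1.990, 14.69). ∠CWZ = 37.1° gives WZ at 39.10° from the x-axis; with |WZ| = 26.5, Z = (18.57, 31.40). ∠WZS = 86.8° gives ZS at 132.3° from the x-axis; with |ZS| = 15.9, S = (7.874, 43.16). Then |CS| = |S − C| = 21.58.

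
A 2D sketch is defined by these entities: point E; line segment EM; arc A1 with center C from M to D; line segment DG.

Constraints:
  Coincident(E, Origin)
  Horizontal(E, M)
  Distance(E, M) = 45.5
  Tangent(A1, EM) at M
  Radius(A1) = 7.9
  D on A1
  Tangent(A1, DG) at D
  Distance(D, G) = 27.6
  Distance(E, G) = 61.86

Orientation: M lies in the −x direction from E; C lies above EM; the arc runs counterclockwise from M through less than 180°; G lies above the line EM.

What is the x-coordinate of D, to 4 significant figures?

-38.36

Checks: |EM| = 45.50 ✓; |CD| = 7.900 ✓; ∠(CD, DG) = 90.00° ✓; |DG| = 27.60 ✓; |EG| = 61.86 ✓.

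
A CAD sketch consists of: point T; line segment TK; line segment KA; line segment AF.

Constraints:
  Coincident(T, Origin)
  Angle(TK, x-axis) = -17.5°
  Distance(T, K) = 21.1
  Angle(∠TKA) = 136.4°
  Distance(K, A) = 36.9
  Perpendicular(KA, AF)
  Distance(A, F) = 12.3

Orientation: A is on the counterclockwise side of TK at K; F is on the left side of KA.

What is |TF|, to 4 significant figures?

52.23

T is at the origin; TK runs at -17.5° with length 21.1, so K = 21.1·(cos -17.5°, sin -17.5°) = (20.12, -6.345). ∠TKA = 136.4°, so KA runs at -17.5° + (180° − 136.4°) = 26.10° from the x-axis; with |KA| = 36.9, A = K + 36.9·(cos 26.10°, sin 26.10°) = (53.26, 9.889). KA is perpendicular to AF; with |AF| = 12.3 on the left of KA, F = A + 12.3·(-0.4399, 0.8980) = (47.85, 20.93). Then |TF| = |F − T| = 52.23.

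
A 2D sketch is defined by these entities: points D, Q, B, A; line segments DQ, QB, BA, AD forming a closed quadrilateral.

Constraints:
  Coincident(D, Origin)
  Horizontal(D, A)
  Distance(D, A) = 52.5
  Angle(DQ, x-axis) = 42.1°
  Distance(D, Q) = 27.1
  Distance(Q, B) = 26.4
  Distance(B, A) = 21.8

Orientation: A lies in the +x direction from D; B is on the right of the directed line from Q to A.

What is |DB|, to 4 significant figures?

31.96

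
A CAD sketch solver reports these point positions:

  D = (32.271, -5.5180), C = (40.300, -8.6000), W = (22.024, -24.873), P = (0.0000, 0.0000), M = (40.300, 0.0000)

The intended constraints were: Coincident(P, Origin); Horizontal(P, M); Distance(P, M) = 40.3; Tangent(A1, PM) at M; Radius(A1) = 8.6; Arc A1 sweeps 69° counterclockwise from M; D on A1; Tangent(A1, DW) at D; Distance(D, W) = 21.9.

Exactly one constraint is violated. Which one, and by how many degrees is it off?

Tangent(A1, DW) at D — off by 6.90°.

P = (0.00, 0.00) ✓; P.y = 0.00, M.y = 0.00 ✓; |PM| = 40.30 ✓; ∠(CM, MP) = 90.00° ✓; |CM| = 8.600 ✓; bearing(C→D) − bearing(C→M) = 69.00° ✓; |CD| = 8.600 ✓; ∠(CD, DW) = 96.90° ✗; |DW| = 21.90 ✓.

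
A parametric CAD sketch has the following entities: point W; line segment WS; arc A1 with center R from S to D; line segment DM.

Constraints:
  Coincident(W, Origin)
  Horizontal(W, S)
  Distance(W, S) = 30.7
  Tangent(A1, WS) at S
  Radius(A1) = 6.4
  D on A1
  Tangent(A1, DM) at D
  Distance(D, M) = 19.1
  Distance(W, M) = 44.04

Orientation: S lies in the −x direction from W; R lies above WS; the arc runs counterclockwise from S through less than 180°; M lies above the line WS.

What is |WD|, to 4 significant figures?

27.15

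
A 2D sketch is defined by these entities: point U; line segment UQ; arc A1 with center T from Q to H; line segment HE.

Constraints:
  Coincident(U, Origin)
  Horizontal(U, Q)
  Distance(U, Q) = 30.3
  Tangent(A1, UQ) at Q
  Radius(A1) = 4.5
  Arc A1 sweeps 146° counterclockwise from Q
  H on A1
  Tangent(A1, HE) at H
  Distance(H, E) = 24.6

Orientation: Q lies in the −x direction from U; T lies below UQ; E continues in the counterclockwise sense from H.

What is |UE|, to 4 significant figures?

25.25

U is at the origin; UQ is horizontal with |UQ| = 30.3 and Q on the −x side, so Q = (-30.30, 0.000). A1 meets UQ tangentially, so TQ is at right angles to UQ, so T = Q + (0, -4.5) = (-30.30, -4.500). On A1, Q sits at bearing 90° from T; a 146° counterclockwise sweep puts H at bearing 236°, so H = T + 4.5·(cos 236°, sin 236°) = (-32.82, -8.231). Since A1 is tangent to HE there, TH ⟂ HE, so HE runs along (−sin 236°, cos 236°); with |HE| = 24.6, E = (-12.42, -21.99). Then |UE| = |E − U| = 25.25.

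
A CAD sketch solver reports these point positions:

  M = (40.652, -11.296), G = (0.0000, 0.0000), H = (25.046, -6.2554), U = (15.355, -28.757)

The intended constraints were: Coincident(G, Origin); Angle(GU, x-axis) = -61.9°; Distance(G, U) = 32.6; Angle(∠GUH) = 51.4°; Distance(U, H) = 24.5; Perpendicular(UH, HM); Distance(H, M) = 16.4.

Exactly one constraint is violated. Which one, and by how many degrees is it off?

Perpendicular(UH, HM) — off by 5.40°.

G = (0.00, 0.00) ✓; GU at -61.90° ✓; |GU| = 32.60 ✓; ∠GUH = 51.40° ✓; |UH| = 24.50 ✓; ∠(UH, HM) = 84.60° ✗; |HM| = 16.40 ✓.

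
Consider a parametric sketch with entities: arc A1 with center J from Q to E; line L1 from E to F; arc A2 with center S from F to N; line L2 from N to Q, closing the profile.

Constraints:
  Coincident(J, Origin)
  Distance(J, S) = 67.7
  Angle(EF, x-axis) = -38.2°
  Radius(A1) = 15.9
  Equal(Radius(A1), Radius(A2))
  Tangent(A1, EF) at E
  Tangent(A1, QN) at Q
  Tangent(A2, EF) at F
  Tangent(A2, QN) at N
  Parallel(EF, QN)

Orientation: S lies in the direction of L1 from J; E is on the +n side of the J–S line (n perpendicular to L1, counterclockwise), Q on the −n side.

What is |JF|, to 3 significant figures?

69.5

Tangency of A1 to both parallel lines with radius 15.9 puts E and Q at J ± 15.9·n: E = (9.83, 12.5), Q = (-9.83, -12.5). Equal radii place F and N the same way about S: F = S + 15.9·n = (63.0, -29.4), N = S − 15.9·n = (43.4, -54.4). Then |JF| = |F − J| = 69.5.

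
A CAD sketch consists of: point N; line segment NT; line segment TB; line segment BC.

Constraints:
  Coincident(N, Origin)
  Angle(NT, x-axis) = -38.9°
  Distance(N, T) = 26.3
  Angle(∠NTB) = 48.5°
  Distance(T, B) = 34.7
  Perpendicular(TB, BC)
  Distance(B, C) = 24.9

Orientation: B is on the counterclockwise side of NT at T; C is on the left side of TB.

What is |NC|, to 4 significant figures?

18.04

N is at the origin; NT runs at -38.9° with length 26.3, so T = 26.3·(cos -38.9°, sin -38.9°) = (20.47, -16.52). ∠NTB = 48.5°, so TB runs at -38.9° + (180° − 48.5°) = 92.60° from the x-axis; with |TB| = 34.7, B = T + 34.7·(cos 92.60°, sin 92.60°) = (18.89, 18.15). TB ⟂ BC; with |BC| = 24.9 on the left of TB, C = B + 24.9·(-0.9990, -0.04536) = (-5.981, 17.02). Then |NC| = |C − N| = 18.04.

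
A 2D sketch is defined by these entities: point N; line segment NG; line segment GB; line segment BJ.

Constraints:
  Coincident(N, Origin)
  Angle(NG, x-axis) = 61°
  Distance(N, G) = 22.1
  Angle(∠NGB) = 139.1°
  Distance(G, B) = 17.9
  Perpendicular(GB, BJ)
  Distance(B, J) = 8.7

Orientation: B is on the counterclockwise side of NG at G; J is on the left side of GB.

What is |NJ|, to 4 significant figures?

35.08

N is at the origin; NG runs at 61.0° with length 22.1, so G = 22.1·(cos 61.0°, sin 61.0°) = (10.71, 19.33). ∠NGB = 139.1°, so GB runs at 61.0° + (180° − 139.1°) = 101.9° from the x-axis; with |GB| = 17.9, B = G + 17.9·(cos 101.9°, sin 101.9°) = (7.023, 36.84). GB ⟂ BJ; with |BJ| = 8.7 on the left of GB, J = B + 8.7·(-0.9785, -0.2062) = (-1.490, 35.05). Then |NJ| = |J − N| = 35.08.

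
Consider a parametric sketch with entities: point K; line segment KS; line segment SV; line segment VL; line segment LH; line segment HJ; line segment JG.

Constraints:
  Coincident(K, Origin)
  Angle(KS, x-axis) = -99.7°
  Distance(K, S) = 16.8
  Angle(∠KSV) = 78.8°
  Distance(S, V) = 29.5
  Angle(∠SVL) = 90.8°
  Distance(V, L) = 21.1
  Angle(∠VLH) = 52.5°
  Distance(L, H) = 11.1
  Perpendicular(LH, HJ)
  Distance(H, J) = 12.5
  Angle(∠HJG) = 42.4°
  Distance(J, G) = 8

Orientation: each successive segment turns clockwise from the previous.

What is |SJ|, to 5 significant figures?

28.711

K is at the origin; KS runs at -99.7° with length 16.8, so S = (-2.8306, -16.560). ∠KSV = 78.8° gives SV at 159.10° from the x-axis; with |SV| = 29.5, V = (-30.390, -6.0360). ∠SVL = 90.8° gives VL at 69.900° from the x-axis; with |VL| = 21.1, L = (-23.138, 13.779). ∠VLH = 52.5° gives LH at -57.600° from the x-axis; with |LH| = 11.1, H = (-17.191, 4.4068). LH is perpendicular to HJ, so HJ runs at -147.60°; with |HJ| = 12.5, J = (-27.745, -2.2910). Then |SJ| = |J − S| = 28.711.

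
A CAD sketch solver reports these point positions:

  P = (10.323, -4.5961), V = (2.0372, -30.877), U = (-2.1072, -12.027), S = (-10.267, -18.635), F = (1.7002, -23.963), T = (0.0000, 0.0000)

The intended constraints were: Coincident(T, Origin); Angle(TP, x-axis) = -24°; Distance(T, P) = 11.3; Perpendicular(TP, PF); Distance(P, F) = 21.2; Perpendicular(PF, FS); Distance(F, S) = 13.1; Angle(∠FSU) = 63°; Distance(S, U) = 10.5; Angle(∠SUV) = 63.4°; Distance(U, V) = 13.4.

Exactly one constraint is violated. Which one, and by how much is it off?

Distance(U, V) = 13.4 — off by 5.90.

T = (0.00, 0.00) ✓; TP at -24.00° ✓; |TP| = 11.30 ✓; ∠(TP, PF) = 90.00° ✓; |PF| = 21.20 ✓; ∠(PF, FS) = 90.00° ✓; |FS| = 13.10 ✓; ∠FSU = 63.00° ✓; |SU| = 10.50 ✓; ∠SUV = 63.40° ✓; |UV| = 19.30 ✗.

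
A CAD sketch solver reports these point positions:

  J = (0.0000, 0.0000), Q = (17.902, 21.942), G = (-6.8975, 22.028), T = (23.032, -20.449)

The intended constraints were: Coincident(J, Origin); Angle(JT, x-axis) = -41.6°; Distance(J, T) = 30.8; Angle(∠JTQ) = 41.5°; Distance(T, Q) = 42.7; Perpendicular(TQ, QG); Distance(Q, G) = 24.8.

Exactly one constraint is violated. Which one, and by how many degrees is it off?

Perpendicular(TQ, QG) — off by 7.10°.

J = (0.00, 0.00) ✓; JT at -41.60° ✓; |JT| = 30.80 ✓; ∠JTQ = 41.50° ✓; |TQ| = 42.70 ✓; ∠(TQ, QG) = 82.90° ✗; |QG| = 24.80 ✓.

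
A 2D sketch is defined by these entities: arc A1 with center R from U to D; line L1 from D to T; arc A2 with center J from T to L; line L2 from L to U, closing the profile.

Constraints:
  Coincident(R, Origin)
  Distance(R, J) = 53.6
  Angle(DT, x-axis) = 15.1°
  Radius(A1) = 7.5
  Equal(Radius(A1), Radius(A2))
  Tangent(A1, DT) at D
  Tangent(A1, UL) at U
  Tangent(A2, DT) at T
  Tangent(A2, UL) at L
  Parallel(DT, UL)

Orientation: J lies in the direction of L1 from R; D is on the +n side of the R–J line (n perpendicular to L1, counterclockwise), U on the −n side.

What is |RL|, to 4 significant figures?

54.12

The slot axis is L1's direction at 15.1°, so u = (cos 15.1°, sin 15.1°) = (0.9655, 0.2605) and n = (−sin 15.1°, cos 15.1°) = (-0.2605, 0.9655). R is at the origin and J lies 53.6 along u from R, so J = 53.6·u = (51.75, 13.96). Tangency of A1 to both parallel lines with radius 7.5 puts D and U at R ± 7.5·n: D = (-1.954, 7.241), U = (1.954, -7.241). Equal radii place T and L the same way about J: T = J + 7.5·n = (49.80, 21.20), L = J − 7.5·n = (53.70, 6.722). Then |RL| = |L − R| = 54.12.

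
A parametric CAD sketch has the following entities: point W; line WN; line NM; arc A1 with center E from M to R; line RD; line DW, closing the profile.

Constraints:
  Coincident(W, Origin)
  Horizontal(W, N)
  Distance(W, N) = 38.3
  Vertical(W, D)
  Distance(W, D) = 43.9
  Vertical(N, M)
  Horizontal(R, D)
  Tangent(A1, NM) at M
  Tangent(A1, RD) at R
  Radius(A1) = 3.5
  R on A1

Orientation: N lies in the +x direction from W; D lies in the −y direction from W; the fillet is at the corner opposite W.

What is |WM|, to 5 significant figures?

55.669

W is at the origin; WN is horizontal with |WN| = 38.3 and N on the +x side, so N = (38.300, 0.0000). W and D share the same x with |WD| = 43.9 and D on the −y side, so D = (0.0000, -43.900). The virtual corner opposite W is at (38.300, -43.900). The tangent condition forces EM to be normal to NM and A1 meets RD tangentially, so ER is at right angles to RD, with radius 3.5, so the center E sits 3.5 in from both sides at E = (34.800, -40.400). That places the tangent points at M = (38.300, -40.400) on NM and R = (34.800, -43.900) on RD. Then |WM| = |M − W| = 55.669.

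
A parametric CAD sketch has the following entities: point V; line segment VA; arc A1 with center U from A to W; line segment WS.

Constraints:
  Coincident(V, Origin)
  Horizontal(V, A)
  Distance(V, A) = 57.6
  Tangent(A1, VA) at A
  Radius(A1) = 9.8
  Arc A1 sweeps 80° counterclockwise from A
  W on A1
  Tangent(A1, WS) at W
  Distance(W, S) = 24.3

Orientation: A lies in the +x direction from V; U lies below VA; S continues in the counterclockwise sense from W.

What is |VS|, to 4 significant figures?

54.20

V is at the origin; V and A share the same y with |VA| = 57.6 and A on the +x side, so A = (57.60, 0.000). Tangency of A1 to VA means the radius UA is perpendicular to VA, so U = A + (0, -9.8) = (57.60, -9.800). On A1, A sits at bearing 90° from U; an 80° counterclockwise sweep puts W at bearing 170°, so W = U + 9.8·(cos 170°, sin 170°) = (47.95, -8.098). Since A1 is tangent to WS there, UW ⟂ WS, so WS runs along (−sin 170°, cos 170°); with |WS| = 24.3, S = (43.73, -32.03). Then |VS| = |S − V| = 54.20.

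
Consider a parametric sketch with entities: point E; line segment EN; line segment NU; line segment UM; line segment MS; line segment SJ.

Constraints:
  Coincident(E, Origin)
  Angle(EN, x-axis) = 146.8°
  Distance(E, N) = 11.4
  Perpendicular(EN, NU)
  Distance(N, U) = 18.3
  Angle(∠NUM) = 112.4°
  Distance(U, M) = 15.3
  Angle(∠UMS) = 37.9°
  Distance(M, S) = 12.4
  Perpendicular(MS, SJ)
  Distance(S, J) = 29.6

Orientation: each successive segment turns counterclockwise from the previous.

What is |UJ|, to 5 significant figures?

20.204

E is at the origin; EN runs at 146.8° with length 11.4, so N = (-9.5391, 6.2422). EN ⟂ NU, so NU runs at -123.20°; with |NU| = 18.3, U = (-19.560, -9.0706). ∠NUM = 112.4° gives UM at -55.600° from the x-axis; with |UM| = 15.3, M = (-10.916, -21.695). ∠UMS = 37.9° gives MS at 86.500° from the x-axis; with |MS| = 12.4, S = (-10.159, -9.3179). The perpendicularity gives SJ at right angles to MS, so SJ runs at 176.50°; with |SJ| = 29.6, J = (-39.703, -7.5109). Then |UJ| = |J − U| = 20.204.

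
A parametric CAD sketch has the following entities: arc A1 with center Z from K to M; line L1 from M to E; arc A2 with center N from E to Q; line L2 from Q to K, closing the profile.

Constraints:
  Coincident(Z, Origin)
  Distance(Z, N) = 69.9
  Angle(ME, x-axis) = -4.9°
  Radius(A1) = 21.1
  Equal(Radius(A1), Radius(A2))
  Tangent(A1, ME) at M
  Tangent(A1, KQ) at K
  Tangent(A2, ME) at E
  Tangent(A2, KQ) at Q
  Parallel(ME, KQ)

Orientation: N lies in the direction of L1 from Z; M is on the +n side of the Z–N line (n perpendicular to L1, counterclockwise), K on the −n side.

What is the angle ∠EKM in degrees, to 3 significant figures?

58.9°

The slot axis is L1's direction at -4.9°, so u = (cos -4.9°, sin -4.9°) = (0.996, -0.0854) and n = (−sin -4.9°, cos -4.9°) = (0.0854, 0.996). Z is at the origin and N lies 69.9 along u from Z, so N = 69.9·u = (69.6, -5.97). Tangency of A1 to both parallel lines with radius 21.1 puts M and K at Z ± 21.1·n: M = (1.80, 21.0), K = (-1.80, -21.0). Equal radii place E and Q the same way about N: E = N + 21.1·n = (71.4, 15.1), Q = N − 21.1·n = (67.8, -27.0). Then cos ∠EKM = KE·KM / (|KE||KM|), giving 58.9°.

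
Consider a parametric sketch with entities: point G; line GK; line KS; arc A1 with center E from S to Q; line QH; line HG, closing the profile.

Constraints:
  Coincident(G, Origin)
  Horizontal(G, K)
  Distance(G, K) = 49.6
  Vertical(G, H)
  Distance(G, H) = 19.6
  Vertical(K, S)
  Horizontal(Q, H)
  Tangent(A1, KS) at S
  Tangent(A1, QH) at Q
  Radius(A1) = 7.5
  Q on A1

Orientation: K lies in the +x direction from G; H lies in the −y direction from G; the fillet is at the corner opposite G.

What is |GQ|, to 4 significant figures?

46.44

G is at the origin; GK is horizontal with |GK| = 49.6 and K on the +x side, so K = (49.60, 0.000). GH is vertical with |GH| = 19.6 and H on the −y side, so H = (0.000, -19.60). The virtual corner opposite G is at (49.60, -19.60). Tangency of A1 to KS means the radius ES is perpendicular to KS and A1 meets QH tangentially, so EQ is at right angles to QH, with radius 7.5, so the center E sits 7.5 in from both sides at E = (42.10, -12.10). That places the tangent points at S = (49.60, -12.10) on KS and Q = (42.10, -19.60) on QH. Then |GQ| = |Q − G| = 46.44.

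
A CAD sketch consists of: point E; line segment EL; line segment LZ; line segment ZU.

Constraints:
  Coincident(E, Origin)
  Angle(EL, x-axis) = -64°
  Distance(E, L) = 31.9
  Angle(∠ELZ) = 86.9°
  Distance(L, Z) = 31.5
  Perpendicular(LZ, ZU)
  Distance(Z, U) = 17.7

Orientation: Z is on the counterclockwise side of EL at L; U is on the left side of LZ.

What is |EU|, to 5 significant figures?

32.968

∠ELZ = 86.9°, so LZ runs at -64.0° + (180° − 86.9°) = 29.100° from the x-axis; with |LZ| = 31.5, Z = L + 31.5·(cos 29.100°, sin 29.100°) = (41.508, -13.352). LZ is perpendicular to ZU; with |ZU| = 17.7 on the left of LZ, U = Z + 17.7·(-0.48634, 0.87377) = (32.900, 2.1138). Then |EU| = |U − E| = 32.968.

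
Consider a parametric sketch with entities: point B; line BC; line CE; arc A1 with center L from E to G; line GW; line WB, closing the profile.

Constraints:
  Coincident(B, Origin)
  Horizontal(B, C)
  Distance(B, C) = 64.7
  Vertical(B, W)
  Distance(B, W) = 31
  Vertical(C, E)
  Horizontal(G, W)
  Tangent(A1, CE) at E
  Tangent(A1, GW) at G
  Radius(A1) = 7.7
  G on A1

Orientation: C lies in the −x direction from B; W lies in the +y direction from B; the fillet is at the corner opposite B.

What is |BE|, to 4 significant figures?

68.77

B is at the origin; BC is horizontal with |BC| = 64.7 and C on the −x side, so C = (-64.70, 0.000). BW is vertical with |BW| = 31.0 and W on the +y side, so W = (0.000, 31.00). The virtual corner opposite B is at (-64.70, 31.00). The tangent condition forces LE to be normal to CE and since A1 is tangent to GW there, LG ⟂ GW, with radius 7.7, so the center L sits 7.7 in from both sides at L = (-57.00, 23.30). That places the tangent points at E = (-64.70, 23.30) on CE and G = (-57.00, 31.00) on GW. Then |BE| = |E − B| = 68.77.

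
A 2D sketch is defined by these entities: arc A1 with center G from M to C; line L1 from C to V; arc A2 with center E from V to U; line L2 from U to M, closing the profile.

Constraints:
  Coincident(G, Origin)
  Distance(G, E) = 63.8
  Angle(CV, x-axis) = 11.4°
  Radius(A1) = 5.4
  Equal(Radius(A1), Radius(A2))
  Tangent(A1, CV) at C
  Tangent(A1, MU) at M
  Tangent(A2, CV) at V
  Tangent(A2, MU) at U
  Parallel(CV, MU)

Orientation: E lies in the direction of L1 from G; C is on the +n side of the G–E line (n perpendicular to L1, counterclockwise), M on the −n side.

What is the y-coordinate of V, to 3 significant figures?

17.9

The slot axis is L1's direction at 11.4°, so u = (cos 11.4°, sin 11.4°) = (0.980, 0.198) and n = (−sin 11.4°, cos 11.4°) = (-0.198, 0.980). G is at the origin and E lies 63.8 along u from G, so E = 63.8·u = (62.5, 12.6). Tangency of A1 to both parallel lines with radius 5.4 puts C and M at G ± 5.4·n: C = (-1.07, 5.29), M = (1.07, -5.29). Equal radii place V and U the same way about E: V = E + 5.4·n = (61.5, 17.9), U = E − 5.4·n = (63.6, 7.32). So V.y = 17.9.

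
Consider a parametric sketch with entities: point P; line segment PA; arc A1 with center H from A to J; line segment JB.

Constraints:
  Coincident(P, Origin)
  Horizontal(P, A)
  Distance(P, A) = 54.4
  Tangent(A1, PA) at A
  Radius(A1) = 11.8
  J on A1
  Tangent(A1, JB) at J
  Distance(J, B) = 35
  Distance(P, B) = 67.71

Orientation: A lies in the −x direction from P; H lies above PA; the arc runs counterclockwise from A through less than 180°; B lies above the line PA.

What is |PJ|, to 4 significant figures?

44.79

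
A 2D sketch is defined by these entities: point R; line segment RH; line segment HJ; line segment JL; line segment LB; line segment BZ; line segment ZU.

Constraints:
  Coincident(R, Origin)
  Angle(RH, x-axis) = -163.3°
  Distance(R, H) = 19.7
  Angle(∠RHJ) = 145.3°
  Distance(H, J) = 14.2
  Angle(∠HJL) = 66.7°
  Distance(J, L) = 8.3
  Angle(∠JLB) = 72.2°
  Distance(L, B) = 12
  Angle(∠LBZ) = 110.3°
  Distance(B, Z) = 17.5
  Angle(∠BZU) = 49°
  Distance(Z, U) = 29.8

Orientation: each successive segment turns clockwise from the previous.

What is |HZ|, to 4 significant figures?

18.49

∠JLB = 72.2° gives LB at -59.10° from the x-axis; with |LB| = 12.0, B = (-20.73, -5.334). ∠LBZ = 110.3° gives BZ at -128.8° from the x-axis; with |BZ| = 17.5, Z = (-31.70, -18.97). Then |HZ| = |Z − H| = 18.49.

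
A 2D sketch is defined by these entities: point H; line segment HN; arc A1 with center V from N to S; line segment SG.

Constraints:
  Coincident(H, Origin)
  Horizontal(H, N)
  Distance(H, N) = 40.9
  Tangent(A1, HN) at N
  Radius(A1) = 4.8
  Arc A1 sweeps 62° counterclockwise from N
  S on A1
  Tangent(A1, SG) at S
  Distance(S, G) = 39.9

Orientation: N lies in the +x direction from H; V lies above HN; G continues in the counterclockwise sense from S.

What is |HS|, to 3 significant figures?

45.2

The tangent condition forces VN to be normal to HN, so V = N + (0, 4.8) = (40.9, 4.80). On A1, N sits at bearing -90° from V; a 62° counterclockwise sweep puts S at bearing -28°, so S = V + 4.8·(cos -28°, sin -28°) = (45.1, 2.55). Then |HS| = |S − H| = 45.2.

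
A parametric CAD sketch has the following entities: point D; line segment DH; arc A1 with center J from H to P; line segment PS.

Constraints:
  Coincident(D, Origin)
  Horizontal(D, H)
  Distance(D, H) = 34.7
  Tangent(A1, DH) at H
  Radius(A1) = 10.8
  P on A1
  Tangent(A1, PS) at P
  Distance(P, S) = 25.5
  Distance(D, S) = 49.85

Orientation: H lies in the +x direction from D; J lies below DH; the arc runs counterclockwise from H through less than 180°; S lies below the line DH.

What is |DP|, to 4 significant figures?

28.09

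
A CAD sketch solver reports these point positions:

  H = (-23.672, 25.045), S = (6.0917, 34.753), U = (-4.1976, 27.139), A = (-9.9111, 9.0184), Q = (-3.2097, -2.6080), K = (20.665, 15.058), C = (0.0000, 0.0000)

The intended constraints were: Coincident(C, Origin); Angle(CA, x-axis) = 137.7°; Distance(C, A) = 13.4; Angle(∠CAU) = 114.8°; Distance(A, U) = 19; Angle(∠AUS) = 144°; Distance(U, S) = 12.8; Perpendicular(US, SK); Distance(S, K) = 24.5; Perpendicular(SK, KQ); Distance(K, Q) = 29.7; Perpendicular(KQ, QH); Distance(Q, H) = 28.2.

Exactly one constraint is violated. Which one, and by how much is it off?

Distance(Q, H) = 28.2 — off by 6.20.

C = (0.00, 0.00) ✓; CA at 137.7° ✓; |CA| = 13.40 ✓; ∠CAU = 114.8° ✓; |AU| = 19.00 ✓; ∠AUS = 144.0° ✓; |US| = 12.80 ✓; ∠(US, SK) = 90.00° ✓; |SK| = 24.50 ✓; ∠(SK, KQ) = 90.00° ✓; |KQ| = 29.70 ✓; ∠(KQ, QH) = 90.00° ✓; |QH| = 34.40 ✗.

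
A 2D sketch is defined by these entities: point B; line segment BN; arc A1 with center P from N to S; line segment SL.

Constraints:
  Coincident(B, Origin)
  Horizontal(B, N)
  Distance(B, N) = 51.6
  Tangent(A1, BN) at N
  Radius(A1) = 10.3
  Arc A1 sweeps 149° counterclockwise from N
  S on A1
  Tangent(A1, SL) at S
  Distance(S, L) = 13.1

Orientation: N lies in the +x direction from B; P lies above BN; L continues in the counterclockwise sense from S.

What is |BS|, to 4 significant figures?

60.03

B is at the origin; B and N share the same y with |BN| = 51.6 and N on the +x side, so N = (51.60, 0.000). Since A1 is tangent to BN there, PN ⟂ BN, so P = N + (0, 10.3) = (51.60, 10.30). On A1, N sits at bearing -90° from P; a 149° counterclockwise sweep puts S at bearing 59°, so S = P + 10.3·(cos 59°, sin 59°) = (56.90, 19.13). Then |BS| = |S − B| = 60.03.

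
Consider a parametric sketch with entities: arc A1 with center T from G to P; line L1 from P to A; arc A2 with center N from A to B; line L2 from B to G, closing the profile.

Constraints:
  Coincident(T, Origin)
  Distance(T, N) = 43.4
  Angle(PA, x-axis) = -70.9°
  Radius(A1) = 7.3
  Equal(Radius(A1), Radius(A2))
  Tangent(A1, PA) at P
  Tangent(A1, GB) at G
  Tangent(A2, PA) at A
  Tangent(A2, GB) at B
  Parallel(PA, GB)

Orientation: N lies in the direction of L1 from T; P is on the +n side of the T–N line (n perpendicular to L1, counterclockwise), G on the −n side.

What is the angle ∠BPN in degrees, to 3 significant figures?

9.05°

Tangency of A1 to both parallel lines with radius 7.3 puts P and G at T ± 7.3·n: P = (6.90, 2.39), G = (-6.90, -2.39). Equal radii place A and B the same way about N: A = N + 7.3·n = (21.1, -38.6), B = N − 7.3·n = (7.30, -43.4). Then cos ∠BPN = PB·PN / (|PB||PN|), giving 9.05°.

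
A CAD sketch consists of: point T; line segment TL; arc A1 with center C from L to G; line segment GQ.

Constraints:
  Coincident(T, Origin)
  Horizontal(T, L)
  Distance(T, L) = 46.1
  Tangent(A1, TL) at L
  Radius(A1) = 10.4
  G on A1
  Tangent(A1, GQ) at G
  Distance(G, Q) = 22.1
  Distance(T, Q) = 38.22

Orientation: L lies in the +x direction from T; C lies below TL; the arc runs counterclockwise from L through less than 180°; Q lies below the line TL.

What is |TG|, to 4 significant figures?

37.11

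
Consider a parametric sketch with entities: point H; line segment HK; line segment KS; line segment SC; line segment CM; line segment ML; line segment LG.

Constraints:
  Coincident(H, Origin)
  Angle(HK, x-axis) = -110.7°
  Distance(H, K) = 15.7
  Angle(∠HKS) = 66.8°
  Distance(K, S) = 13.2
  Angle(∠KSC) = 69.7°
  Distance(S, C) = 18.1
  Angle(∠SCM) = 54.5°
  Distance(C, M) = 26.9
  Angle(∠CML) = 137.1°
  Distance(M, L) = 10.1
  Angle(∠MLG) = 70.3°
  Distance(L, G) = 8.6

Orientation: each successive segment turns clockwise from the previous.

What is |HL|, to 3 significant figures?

32.4

∠SCM = 54.5° gives CM at -99.7° from the x-axis; with |CM| = 26.9, M = (-3.30, -24.2). ∠CML = 137.1° gives ML at -143° from the x-axis; with |ML| = 10.1, L = (-11.3, -30.3). Then |HL| = |L − H| = 32.4.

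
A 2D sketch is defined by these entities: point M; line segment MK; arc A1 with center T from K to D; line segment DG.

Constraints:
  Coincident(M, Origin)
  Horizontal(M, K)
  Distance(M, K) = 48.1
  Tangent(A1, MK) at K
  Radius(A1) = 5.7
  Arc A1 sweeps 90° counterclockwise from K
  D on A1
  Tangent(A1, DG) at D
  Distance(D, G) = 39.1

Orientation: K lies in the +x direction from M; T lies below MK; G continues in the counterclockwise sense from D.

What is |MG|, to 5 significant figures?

61.683

On A1, K sits at bearing 90° from T; a 90° counterclockwise sweep puts D at bearing 180°, so D = T + 5.7·(cos 180°, sin 180°) = (42.400, -5.7000). Since A1 is tangent to DG there, TD ⟂ DG, so DG runs along (−sin 180°, cos 180°); with |DG| = 39.1, G = (42.400, -44.800). Then |MG| = |G − M| = 61.683.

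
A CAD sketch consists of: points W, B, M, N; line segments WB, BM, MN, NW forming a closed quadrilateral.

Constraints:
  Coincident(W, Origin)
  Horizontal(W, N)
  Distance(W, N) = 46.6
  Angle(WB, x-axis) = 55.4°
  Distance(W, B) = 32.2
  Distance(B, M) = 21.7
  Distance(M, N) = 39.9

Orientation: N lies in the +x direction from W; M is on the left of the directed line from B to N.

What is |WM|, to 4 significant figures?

52.98

Checks: |BM| = 21.70 ✓; |MN| = 39.90 ✓.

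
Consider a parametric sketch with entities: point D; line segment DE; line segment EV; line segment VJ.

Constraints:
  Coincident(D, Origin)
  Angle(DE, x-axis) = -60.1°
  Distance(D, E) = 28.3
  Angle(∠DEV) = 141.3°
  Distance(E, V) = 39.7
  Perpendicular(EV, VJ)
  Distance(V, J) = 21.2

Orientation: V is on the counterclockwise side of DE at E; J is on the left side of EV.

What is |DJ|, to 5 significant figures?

61.886

D is at the origin; DE runs at -60.1° with length 28.3, so E = 28.3·(cos -60.1°, sin -60.1°) = (14.107, -24.533). ∠DEV = 141.3°, so EV runs at -60.1° + (180° − 141.3°) = -21.400° from the x-axis; with |EV| = 39.7, V = E + 39.7·(cos -21.400°, sin -21.400°) = (51.070, -39.019). EV is perpendicular to VJ; with |VJ| = 21.2 on the left of EV, J = V + 21.2·(0.36488, 0.93106) = (58.806, -19.280). Then |DJ| = |J − D| = 61.886.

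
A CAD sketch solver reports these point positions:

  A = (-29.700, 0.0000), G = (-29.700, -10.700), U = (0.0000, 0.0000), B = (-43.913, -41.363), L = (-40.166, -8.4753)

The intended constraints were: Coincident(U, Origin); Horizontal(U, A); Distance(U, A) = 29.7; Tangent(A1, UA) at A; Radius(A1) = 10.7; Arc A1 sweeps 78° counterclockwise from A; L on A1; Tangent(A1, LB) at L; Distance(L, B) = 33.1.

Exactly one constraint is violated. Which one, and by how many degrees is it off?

Tangent(A1, LB) at L — off by 5.50°.

U = (0.00, 0.00) ✓; U.y = 0.00, A.y = 0.00 ✓; |UA| = 29.70 ✓; ∠(GA, AU) = 90.00° ✓; |GA| = 10.70 ✓; bearing(G→L) − bearing(G→A) = 78.00° ✓; |GL| = 10.70 ✓; ∠(GL, LB) = 84.50° ✗; |LB| = 33.10 ✓.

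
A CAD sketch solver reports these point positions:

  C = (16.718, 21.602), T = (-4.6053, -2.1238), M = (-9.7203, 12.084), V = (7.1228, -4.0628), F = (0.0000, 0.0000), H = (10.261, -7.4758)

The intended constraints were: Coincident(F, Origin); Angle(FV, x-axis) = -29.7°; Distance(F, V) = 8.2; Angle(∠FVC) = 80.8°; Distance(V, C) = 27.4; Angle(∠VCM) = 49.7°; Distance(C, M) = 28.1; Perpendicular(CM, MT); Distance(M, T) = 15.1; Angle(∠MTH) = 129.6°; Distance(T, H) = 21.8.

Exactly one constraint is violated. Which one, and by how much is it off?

Distance(T, H) = 21.8 — off by 6.00.

F = (0.00, 0.00) ✓; FV at -29.70° ✓; |FV| = 8.200 ✓; ∠FVC = 80.80° ✓; |VC| = 27.40 ✓; ∠VCM = 49.70° ✓; |CM| = 28.10 ✓; ∠(CM, MT) = 90.00° ✓; |MT| = 15.10 ✓; ∠MTH = 129.6° ✓; |TH| = 15.80 ✗.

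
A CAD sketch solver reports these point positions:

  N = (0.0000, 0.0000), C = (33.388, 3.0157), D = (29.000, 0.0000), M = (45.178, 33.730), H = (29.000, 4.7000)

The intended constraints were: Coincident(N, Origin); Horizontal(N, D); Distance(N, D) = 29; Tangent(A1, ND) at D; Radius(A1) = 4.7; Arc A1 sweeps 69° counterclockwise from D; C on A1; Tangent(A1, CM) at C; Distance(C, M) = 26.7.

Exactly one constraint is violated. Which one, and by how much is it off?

Distance(C, M) = 26.7 — off by 6.20.

N = (0.00, 0.00) ✓; N.y = 0.00, D.y = 0.00 ✓; |ND| = 29.00 ✓; ∠(HD, DN) = 90.00° ✓; |HD| = 4.700 ✓; bearing(H→C) − bearing(H→D) = 69.00° ✓; |HC| = 4.700 ✓; ∠(HC, CM) = 90.00° ✓; |CM| = 32.90 ✗.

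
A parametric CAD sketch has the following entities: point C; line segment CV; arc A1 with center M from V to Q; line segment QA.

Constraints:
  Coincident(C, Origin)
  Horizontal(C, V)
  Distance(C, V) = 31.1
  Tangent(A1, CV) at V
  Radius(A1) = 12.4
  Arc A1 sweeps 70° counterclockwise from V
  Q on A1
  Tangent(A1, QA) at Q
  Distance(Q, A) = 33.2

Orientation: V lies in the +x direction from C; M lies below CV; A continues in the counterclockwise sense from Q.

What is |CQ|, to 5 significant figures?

21.090

Since A1 is tangent to CV there, MV ⟂ CV, so M = V + (0, -12.4) = (31.100, -12.400). On A1, V sits at bearing 90° from M; a 70° counterclockwise sweep puts Q at bearing 160°, so Q = M + 12.4·(cos 160°, sin 160°) = (19.448, -8.1590). Then |CQ| = |Q − C| = 21.090.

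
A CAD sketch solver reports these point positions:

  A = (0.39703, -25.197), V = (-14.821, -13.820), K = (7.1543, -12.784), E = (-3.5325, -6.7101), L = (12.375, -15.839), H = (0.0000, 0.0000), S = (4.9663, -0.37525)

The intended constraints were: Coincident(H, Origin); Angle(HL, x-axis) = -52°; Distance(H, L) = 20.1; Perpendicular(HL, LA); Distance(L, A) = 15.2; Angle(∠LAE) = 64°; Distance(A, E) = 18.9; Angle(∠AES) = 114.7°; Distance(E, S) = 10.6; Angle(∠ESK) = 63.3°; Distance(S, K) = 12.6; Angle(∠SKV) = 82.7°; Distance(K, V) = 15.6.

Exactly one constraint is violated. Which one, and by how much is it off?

Distance(K, V) = 15.6 — off by 6.40.

H = (0.00, 0.00) ✓; HL at -52.00° ✓; |HL| = 20.10 ✓; ∠(HL, LA) = 90.00° ✓; |LA| = 15.20 ✓; ∠LAE = 64.00° ✓; |AE| = 18.90 ✓; ∠AES = 114.7° ✓; |ES| = 10.60 ✓; ∠ESK = 63.30° ✓; |SK| = 12.60 ✓; ∠SKV = 82.70° ✓; |KV| = 22.00 ✗.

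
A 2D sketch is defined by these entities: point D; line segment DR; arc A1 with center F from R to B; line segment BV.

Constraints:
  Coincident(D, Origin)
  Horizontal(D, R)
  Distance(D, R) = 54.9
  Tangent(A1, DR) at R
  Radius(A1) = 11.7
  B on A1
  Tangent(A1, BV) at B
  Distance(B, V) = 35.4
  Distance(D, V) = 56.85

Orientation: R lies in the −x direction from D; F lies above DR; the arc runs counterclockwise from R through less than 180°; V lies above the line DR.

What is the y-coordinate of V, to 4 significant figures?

43.91

D is at the origin; DR is horizontal with |DR| = 54.9 and R on the −x side, so R = (-54.90, 0.000). Since A1 is tangent to DR there, FR ⟂ DR, so F = R + (0, 11.7) = (-54.90, 11.70). Since FB ⟂ BV (tangency), |FV| = √(11.7² + 35.4²) = 37.28 regardless of where B sits on A1. So V lies on both circle(D, 56.85) and circle(F, 37.28); the above-DR intersection is V = (-36.11, 43.91). B is the foot of the tangent from V: B = (-43.45, 9.274).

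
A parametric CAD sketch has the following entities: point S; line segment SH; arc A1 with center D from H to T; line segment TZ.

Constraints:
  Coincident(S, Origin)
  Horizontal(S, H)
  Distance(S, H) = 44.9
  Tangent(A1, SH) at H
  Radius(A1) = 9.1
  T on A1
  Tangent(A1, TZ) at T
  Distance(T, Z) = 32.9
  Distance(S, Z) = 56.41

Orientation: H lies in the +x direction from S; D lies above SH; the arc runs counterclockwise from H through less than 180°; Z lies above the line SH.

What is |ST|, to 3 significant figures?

54.6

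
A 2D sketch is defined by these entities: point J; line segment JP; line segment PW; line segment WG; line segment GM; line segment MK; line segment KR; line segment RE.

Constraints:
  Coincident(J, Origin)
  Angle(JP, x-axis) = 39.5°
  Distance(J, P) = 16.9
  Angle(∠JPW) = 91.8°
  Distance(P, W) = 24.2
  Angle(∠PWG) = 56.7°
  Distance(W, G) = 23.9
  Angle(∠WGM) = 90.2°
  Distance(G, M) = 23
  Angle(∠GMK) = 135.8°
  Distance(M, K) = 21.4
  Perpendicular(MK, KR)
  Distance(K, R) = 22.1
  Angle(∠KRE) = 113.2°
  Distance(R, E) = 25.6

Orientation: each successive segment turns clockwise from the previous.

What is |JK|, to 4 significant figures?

32.77

J is at the origin; JP runs at 39.5° with length 16.9, so P = (13.04, 10.75). ∠JPW = 91.8° gives PW at -48.70° from the x-axis; with |PW| = 24.2, W = (29.01, -7.431). ∠PWG = 56.7° gives WG at -172.0° from the x-axis; with |WG| = 23.9, G = (5.345, -10.76). ∠WGM = 90.2° gives GM at 98.20° from the x-axis; with |GM| = 23.0, M = (2.065, 12.01). ∠GMK = 135.8° gives MK at 54.00° from the x-axis; with |MK| = 21.4, K = (14.64, 29.32). Then |JK| = |K − J| = 32.77.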